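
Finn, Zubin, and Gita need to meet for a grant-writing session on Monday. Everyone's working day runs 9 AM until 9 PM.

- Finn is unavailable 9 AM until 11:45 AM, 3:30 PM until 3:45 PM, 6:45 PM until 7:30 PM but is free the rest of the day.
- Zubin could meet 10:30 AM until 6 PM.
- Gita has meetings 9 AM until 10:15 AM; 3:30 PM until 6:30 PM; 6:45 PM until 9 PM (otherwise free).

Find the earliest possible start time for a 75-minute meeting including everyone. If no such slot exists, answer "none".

Finn free: 11:45-15:30, 15:45-18:45, 19:30-21:00 (invert busy blocks within the working day).
Zubin free: 10:30-18:00.
Gita free: 10:15-15:30, 18:30-18:45 (invert busy blocks within the working day).
Finn ∩ Zubin: 11:45-15:30, 15:45-18:00.
Finn ∩ Zubin ∩ Gita: 11:45-15:30.
The first common window of at least 75 minutes is 11:45-15:30, so the earliest start is 11:45.

11:45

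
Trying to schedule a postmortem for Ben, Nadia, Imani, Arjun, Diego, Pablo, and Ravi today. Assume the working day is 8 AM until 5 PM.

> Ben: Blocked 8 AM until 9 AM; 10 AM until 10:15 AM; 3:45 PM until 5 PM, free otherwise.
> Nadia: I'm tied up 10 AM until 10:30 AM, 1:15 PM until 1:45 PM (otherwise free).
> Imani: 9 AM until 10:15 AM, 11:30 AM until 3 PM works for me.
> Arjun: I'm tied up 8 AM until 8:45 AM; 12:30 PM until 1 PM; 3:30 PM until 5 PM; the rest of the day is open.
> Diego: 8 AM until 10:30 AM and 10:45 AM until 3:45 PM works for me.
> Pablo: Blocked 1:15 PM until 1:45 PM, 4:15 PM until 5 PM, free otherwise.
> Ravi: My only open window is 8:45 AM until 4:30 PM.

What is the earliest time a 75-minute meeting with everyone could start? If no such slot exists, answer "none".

Ben free: 09:00-10:00, 10:15-15:45 (invert busy blocks within the working day).
Nadia free: 08:00-10:00, 10:30-13:15, 13:45-17:00 (invert busy blocks within the working day).
Imani free: 09:00-10:15, 11:30-15:00.
Arjun free: 08:45-12:30, 13:00-15:30 (invert busy blocks within the working day).
Diego free: 08:00-10:30, 10:45-15:45.
Pablo free: 08:00-13:15, 13:45-16:15 (invert busy blocks within the working day).
Ravi free: 08:45-16:30.
Ben ∩ Nadia: 09:00-10:00, 10:30-13:15, 13:45-15:45.
Ben ∩ Nadia ∩ Imani: 09:00-10:00, 11:30-13:15, 13:45-15:00.
Ben ∩ Nadia ∩ Imani ∩ Arjun: 09:00-10:00, 11:30-12:30, 13:00-13:15, 13:45-15:00.
Ben ∩ Nadia ∩ Imani ∩ Arjun ∩ Diego: 09:00-10:00, 11:30-12:30, 13:00-13:15, 13:45-15:00.
Ben ∩ Nadia ∩ Imani ∩ Arjun ∩ Diego ∩ Pablo: 09:00-10:00, 11:30-12:30, 13:00-13:15, 13:45-15:00.
Ben ∩ Nadia ∩ Imani ∩ Arjun ∩ Diego ∩ Pablo ∩ Ravi: 09:00-10:00, 11:30-12:30, 13:00-13:15, 13:45-15:00.
The first common window of at least 75 minutes is 13:45-15:00, so the earliest start is 13:45.

13:45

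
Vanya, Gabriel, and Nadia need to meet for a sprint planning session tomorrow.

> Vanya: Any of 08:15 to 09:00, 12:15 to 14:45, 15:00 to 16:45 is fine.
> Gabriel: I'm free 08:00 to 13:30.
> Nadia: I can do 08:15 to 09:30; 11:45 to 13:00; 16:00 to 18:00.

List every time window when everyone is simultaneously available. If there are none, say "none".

08:15-09:00, 12:15-13:00

Vanya ∩ Gabriel: 08:15-09:00, 12:15-13:30.
Vanya ∩ Gabriel ∩ Nadia: 08:15-09:00, 12:15-13:00.
Those are the intersection windows.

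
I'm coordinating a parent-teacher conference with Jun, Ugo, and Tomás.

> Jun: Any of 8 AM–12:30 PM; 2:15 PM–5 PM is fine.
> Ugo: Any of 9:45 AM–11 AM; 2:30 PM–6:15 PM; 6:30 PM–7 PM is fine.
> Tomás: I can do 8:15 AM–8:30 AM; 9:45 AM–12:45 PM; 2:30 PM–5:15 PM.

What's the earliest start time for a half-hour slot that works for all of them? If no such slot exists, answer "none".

09:45

Jun ∩ Ugo: 09:45-11:00, 14:30-17:00.
Jun ∩ Ugo ∩ Tomás: 09:45-11:00, 14:30-17:00.
The first common window of at least 30 minutes is 09:45-11:00, so the earliest start is 09:45.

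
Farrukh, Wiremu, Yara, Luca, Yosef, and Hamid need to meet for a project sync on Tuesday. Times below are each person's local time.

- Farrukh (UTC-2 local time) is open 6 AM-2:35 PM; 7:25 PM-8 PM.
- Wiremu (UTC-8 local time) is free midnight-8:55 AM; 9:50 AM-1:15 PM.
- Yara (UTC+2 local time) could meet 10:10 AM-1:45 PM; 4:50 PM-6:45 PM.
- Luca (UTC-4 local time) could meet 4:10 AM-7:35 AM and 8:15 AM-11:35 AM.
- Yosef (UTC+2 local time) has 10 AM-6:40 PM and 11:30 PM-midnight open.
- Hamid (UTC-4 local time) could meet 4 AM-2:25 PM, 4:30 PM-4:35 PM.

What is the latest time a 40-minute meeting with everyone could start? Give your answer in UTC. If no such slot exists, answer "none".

14:55

Farrukh in UTC: 08:00-16:35, 21:25-22:00 (add 2h to convert from UTC-2).
Wiremu in UTC: 08:00-16:55, 17:50-21:15 (add 8h to convert from UTC-8).
Yara in UTC: 08:10-11:45, 14:50-16:45 (subtract 2h to convert from UTC+2).
Luca in UTC: 08:10-11:35, 12:15-15:35 (add 4h to convert from UTC-4).
Yosef in UTC: 08:00-16:40, 21:30-22:00 (subtract 2h to convert from UTC+2).
Hamid in UTC: 08:00-18:25, 20:30-20:35 (add 4h to convert from UTC-4).
Farrukh ∩ Wiremu: 08:00-16:35.
Farrukh ∩ Wiremu ∩ Yara: 08:10-11:45, 14:50-16:35.
Farrukh ∩ Wiremu ∩ Yara ∩ Luca: 08:10-11:35, 14:50-15:35.
Farrukh ∩ Wiremu ∩ Yara ∩ Luca ∩ Yosef: 08:10-11:35, 14:50-15:35.
Farrukh ∩ Wiremu ∩ Yara ∩ Luca ∩ Yosef ∩ Hamid: 08:10-11:35, 14:50-15:35.
Those are the intersection windows.
The last common window of at least 40 minutes is 14:50-15:35; a 40-minute meeting can start as late as 14:55 and still end by 15:35.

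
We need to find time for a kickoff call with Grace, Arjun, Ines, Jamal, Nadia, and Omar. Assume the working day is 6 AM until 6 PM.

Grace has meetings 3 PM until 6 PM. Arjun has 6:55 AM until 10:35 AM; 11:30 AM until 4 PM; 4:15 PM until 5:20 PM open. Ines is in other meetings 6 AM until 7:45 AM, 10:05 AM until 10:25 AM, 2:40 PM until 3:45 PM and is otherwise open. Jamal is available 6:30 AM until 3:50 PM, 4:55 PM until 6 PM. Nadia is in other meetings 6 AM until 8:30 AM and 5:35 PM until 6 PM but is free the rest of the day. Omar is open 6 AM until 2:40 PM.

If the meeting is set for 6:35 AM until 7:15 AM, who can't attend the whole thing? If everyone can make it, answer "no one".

Arjun, Ines, Nadia

Grace free: 06:00-15:00 (invert busy blocks within the working day).
Arjun free: 06:55-10:35, 11:30-16:00, 16:15-17:20.
Ines free: 07:45-10:05, 10:25-14:40, 15:45-18:00 (invert busy blocks within the working day).
Jamal free: 06:30-15:50, 16:55-18:00.
Nadia free: 08:30-17:35 (invert busy blocks within the working day).
Omar free: 06:00-14:40.
Grace: free for 06:35-07:15. Arjun: not fully free for 06:35-07:15. Ines: not fully free for 06:35-07:15. Jamal: free for 06:35-07:15. Nadia: not fully free for 06:35-07:15. Omar: free for 06:35-07:15.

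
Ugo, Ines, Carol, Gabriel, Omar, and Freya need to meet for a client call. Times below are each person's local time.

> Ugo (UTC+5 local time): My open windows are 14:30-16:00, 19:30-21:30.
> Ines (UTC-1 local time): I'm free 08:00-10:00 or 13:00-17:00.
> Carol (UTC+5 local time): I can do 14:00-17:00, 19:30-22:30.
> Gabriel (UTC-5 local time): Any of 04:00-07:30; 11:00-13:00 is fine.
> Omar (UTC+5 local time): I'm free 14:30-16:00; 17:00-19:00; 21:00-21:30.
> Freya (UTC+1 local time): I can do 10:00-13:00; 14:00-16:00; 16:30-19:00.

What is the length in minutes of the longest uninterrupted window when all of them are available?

90

Ugo in UTC: 09:30-11:00, 14:30-16:30 (subtract 5h to convert from UTC+5).
Ines in UTC: 09:00-11:00, 14:00-18:00 (add 1h to convert from UTC-1).
Carol in UTC: 09:00-12:00, 14:30-17:30 (subtract 5h to convert from UTC+5).
Gabriel in UTC: 09:00-12:30, 16:00-18:00 (add 5h to convert from UTC-5).
Omar in UTC: 09:30-11:00, 12:00-14:00, 16:00-16:30 (subtract 5h to convert from UTC+5).
Freya in UTC: 09:00-12:00, 13:00-15:00, 15:30-18:00 (subtract 1h to convert from UTC+1).
Ugo ∩ Ines: 09:30-11:00, 14:30-16:30.
Ugo ∩ Ines ∩ Carol: 09:30-11:00, 14:30-16:30.
Ugo ∩ Ines ∩ Carol ∩ Gabriel: 09:30-11:00, 16:00-16:30.
Ugo ∩ Ines ∩ Carol ∩ Gabriel ∩ Omar: 09:30-11:00, 16:00-16:30.
Ugo ∩ Ines ∩ Carol ∩ Gabriel ∩ Omar ∩ Freya: 09:30-11:00, 16:00-16:30.
The longest is 09:30-11:00 at 90 minutes.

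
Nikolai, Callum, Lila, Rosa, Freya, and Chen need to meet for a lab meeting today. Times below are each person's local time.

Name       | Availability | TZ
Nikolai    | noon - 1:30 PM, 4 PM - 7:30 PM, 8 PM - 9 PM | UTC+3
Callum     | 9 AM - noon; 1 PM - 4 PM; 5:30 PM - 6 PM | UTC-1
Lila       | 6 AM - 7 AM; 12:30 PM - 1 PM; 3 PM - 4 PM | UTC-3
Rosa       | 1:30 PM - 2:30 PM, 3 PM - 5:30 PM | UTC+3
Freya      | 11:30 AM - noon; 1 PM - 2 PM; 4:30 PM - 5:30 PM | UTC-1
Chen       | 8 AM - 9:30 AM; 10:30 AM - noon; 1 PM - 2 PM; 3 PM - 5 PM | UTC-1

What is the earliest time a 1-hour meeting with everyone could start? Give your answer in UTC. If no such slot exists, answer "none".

Nikolai in UTC: 09:00-10:30, 13:00-16:30, 17:00-18:00 (subtract 3h to convert from UTC+3).
Callum in UTC: 10:00-13:00, 14:00-17:00, 18:30-19:00 (add 1h to convert from UTC-1).
Lila in UTC: 09:00-10:00, 15:30-16:00, 18:00-19:00 (add 3h to convert from UTC-3).
Rosa in UTC: 10:30-11:30, 12:00-14:30 (subtract 3h to convert from UTC+3).
Freya in UTC: 12:30-13:00, 14:00-15:00, 17:30-18:30 (add 1h to convert from UTC-1).
Chen in UTC: 09:00-10:30, 11:30-13:00, 14:00-15:00, 16:00-18:00 (add 1h to convert from UTC-1).
Nikolai ∩ Callum: 10:00-10:30, 14:00-16:30.
Nikolai ∩ Callum ∩ Lila: 15:30-16:00.
Nikolai ∩ Callum ∩ Lila ∩ Rosa: ∅.
Nikolai ∩ Callum ∩ Lila ∩ Rosa ∩ Freya: ∅.
Nikolai ∩ Callum ∩ Lila ∩ Rosa ∩ Freya ∩ Chen: ∅.
There is no time when everyone is free.
No common window is at least 60 minutes long.

none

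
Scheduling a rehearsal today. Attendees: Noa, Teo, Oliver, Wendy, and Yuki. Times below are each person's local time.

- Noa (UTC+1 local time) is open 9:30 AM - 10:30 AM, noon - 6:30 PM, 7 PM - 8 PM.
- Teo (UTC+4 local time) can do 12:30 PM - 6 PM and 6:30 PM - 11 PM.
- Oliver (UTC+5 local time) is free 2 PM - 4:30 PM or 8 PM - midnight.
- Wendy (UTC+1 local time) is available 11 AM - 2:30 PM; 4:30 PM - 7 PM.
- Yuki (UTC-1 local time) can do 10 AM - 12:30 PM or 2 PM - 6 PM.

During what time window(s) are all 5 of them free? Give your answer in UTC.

Noa in UTC: 08:30-09:30, 11:00-17:30, 18:00-19:00 (subtract 1h to convert from UTC+1).
Teo in UTC: 08:30-14:00, 14:30-19:00 (subtract 4h to convert from UTC+4).
Oliver in UTC: 09:00-11:30, 15:00-19:00 (subtract 5h to convert from UTC+5).
Wendy in UTC: 10:00-13:30, 15:30-18:00 (subtract 1h to convert from UTC+1).
Yuki in UTC: 11:00-13:30, 15:00-19:00 (add 1h to convert from UTC-1).
Noa ∩ Teo: 08:30-09:30, 11:00-14:00, 14:30-17:30, 18:00-19:00.
Noa ∩ Teo ∩ Oliver: 09:00-09:30, 11:00-11:30, 15:00-17:30, 18:00-19:00.
Noa ∩ Teo ∩ Oliver ∩ Wendy: 11:00-11:30, 15:30-17:30.
Noa ∩ Teo ∩ Oliver ∩ Wendy ∩ Yuki: 11:00-11:30, 15:30-17:30.

11:00-11:30, 15:30-17:30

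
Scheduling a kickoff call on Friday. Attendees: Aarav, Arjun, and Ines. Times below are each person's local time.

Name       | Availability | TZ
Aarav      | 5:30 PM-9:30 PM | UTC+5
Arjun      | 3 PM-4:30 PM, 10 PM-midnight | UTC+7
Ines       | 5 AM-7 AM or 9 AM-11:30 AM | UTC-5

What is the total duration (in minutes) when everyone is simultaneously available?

90

Aarav in UTC: 12:30-16:30 (subtract 5h to convert from UTC+5).
Arjun in UTC: 08:00-09:30, 15:00-17:00 (subtract 7h to convert from UTC+7).
Ines in UTC: 10:00-12:00, 14:00-16:30 (add 5h to convert from UTC-5).
Aarav ∩ Arjun: 15:00-16:30.
Aarav ∩ Arjun ∩ Ines: 15:00-16:30.
Those are the intersection windows.
That's a single block of 90 minutes.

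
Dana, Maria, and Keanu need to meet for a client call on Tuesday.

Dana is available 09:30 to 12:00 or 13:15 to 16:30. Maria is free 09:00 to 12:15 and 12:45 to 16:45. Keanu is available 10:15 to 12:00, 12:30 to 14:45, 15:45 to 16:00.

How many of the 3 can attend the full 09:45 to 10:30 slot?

2

Dana and Maria can make the full 09:45-10:30 slot — that's 2.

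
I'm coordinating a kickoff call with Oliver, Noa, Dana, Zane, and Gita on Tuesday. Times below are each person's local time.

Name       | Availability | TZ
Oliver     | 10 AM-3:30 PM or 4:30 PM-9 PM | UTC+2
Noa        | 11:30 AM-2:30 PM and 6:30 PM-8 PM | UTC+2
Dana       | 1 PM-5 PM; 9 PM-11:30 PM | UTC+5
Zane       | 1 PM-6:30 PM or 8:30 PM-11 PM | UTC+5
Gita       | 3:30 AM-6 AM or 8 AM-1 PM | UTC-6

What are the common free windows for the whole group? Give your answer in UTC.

09:30-12:00, 16:30-18:00

Oliver in UTC: 08:00-13:30, 14:30-19:00 (subtract 2h to convert from UTC+2).
Noa in UTC: 09:30-12:30, 16:30-18:00 (subtract 2h to convert from UTC+2).
Dana in UTC: 08:00-12:00, 16:00-18:30 (subtract 5h to convert from UTC+5).
Zane in UTC: 08:00-13:30, 15:30-18:00 (subtract 5h to convert from UTC+5).
Gita in UTC: 09:30-12:00, 14:00-19:00 (add 6h to convert from UTC-6).
Oliver ∩ Noa: 09:30-12:30, 16:30-18:00.
Oliver ∩ Noa ∩ Dana: 09:30-12:00, 16:30-18:00.
Oliver ∩ Noa ∩ Dana ∩ Zane: 09:30-12:00, 16:30-18:00.
Oliver ∩ Noa ∩ Dana ∩ Zane ∩ Gita: 09:30-12:00, 16:30-18:00.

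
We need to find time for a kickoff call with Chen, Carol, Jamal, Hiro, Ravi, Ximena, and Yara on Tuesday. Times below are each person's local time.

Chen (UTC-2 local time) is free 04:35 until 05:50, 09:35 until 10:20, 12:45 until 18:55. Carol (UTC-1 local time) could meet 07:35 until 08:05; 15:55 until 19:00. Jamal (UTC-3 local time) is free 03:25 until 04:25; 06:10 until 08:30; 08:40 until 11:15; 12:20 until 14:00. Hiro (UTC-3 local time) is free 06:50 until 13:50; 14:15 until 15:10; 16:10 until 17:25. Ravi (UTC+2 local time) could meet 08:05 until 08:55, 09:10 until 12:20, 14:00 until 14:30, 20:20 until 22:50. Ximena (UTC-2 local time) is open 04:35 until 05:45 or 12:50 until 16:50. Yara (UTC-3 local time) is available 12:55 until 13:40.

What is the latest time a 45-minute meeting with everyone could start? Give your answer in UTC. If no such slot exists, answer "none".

none

Chen in UTC: 06:35-07:50, 11:35-12:20, 14:45-20:55 (add 2h to convert from UTC-2).
Carol in UTC: 08:35-09:05, 16:55-20:00 (add 1h to convert from UTC-1).
Jamal in UTC: 06:25-07:25, 09:10-11:30, 11:40-14:15, 15:20-17:00 (add 3h to convert from UTC-3).
Hiro in UTC: 09:50-16:50, 17:15-18:10, 19:10-20:25 (add 3h to convert from UTC-3).
Ravi in UTC: 06:05-06:55, 07:10-10:20, 12:00-12:30, 18:20-20:50 (subtract 2h to convert from UTC+2).
Ximena in UTC: 06:35-07:45, 14:50-18:50 (add 2h to convert from UTC-2).
Yara in UTC: 15:55-16:40 (add 3h to convert from UTC-3).
Chen ∩ Carol: 16:55-20:00.
Chen ∩ Carol ∩ Jamal: 16:55-17:00.
Chen ∩ Carol ∩ Jamal ∩ Hiro: ∅.
Chen ∩ Carol ∩ Jamal ∩ Hiro ∩ Ravi: ∅.
Chen ∩ Carol ∩ Jamal ∩ Hiro ∩ Ravi ∩ Ximena: ∅.
Chen ∩ Carol ∩ Jamal ∩ Hiro ∩ Ravi ∩ Ximena ∩ Yara: ∅.
There is no time when everyone is free.
No common window is at least 45 minutes long.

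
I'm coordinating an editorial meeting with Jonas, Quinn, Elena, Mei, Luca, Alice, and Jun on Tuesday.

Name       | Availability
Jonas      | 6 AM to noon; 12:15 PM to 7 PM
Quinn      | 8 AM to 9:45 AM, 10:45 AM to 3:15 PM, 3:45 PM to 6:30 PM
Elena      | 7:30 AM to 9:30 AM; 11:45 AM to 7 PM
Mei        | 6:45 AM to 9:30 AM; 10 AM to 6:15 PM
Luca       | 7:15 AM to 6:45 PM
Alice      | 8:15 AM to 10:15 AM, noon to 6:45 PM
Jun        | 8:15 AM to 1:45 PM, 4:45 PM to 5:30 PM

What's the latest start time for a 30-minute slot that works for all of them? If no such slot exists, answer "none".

Jonas ∩ Quinn: 08:00-09:45, 10:45-12:00, 12:15-15:15, 15:45-18:30.
Jonas ∩ Quinn ∩ Elena: 08:00-09:30, 11:45-12:00, 12:15-15:15, 15:45-18:30.
Jonas ∩ Quinn ∩ Elena ∩ Mei: 08:00-09:30, 11:45-12:00, 12:15-15:15, 15:45-18:15.
Jonas ∩ Quinn ∩ Elena ∩ Mei ∩ Luca: 08:00-09:30, 11:45-12:00, 12:15-15:15, 15:45-18:15.
Jonas ∩ Quinn ∩ Elena ∩ Mei ∩ Luca ∩ Alice: 08:15-09:30, 12:15-15:15, 15:45-18:15.
Jonas ∩ Quinn ∩ Elena ∩ Mei ∩ Luca ∩ Alice ∩ Jun: 08:15-09:30, 12:15-13:45, 16:45-17:30.
The last common window of at least 30 minutes is 16:45-17:30; a 30-minute meeting can start as late as 17:00 and still end by 17:30.

17:00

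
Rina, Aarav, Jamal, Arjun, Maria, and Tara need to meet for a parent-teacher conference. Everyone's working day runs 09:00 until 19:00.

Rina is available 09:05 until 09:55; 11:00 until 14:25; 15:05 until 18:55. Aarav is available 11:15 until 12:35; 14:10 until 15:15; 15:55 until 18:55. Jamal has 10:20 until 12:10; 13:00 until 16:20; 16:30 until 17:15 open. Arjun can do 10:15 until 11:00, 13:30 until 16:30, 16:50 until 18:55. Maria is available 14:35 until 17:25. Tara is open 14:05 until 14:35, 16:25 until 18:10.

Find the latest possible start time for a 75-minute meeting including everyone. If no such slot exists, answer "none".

Rina ∩ Aarav: 11:15-12:35, 14:10-14:25, 15:05-15:15, 15:55-18:55.
Rina ∩ Aarav ∩ Jamal: 11:15-12:10, 14:10-14:25, 15:05-15:15, 15:55-16:20, 16:30-17:15.
Rina ∩ Aarav ∩ Jamal ∩ Arjun: 14:10-14:25, 15:05-15:15, 15:55-16:20, 16:50-17:15.
Rina ∩ Aarav ∩ Jamal ∩ Arjun ∩ Maria: 15:05-15:15, 15:55-16:20, 16:50-17:15.
Rina ∩ Aarav ∩ Jamal ∩ Arjun ∩ Maria ∩ Tara: 16:50-17:15.
So the common availability across everyone is 16:50-17:15.
No common window is at least 75 minutes long.

none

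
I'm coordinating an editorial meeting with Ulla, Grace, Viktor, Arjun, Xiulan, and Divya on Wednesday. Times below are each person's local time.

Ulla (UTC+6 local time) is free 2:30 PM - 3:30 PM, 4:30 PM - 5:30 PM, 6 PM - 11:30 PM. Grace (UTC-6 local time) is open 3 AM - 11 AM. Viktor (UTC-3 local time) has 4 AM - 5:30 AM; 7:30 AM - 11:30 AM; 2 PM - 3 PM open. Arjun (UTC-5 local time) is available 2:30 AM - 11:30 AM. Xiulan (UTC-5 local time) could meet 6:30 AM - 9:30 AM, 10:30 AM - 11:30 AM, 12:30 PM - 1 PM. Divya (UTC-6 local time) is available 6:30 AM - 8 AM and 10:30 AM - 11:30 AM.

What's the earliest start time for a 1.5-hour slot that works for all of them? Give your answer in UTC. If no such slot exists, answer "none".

Ulla in UTC: 08:30-09:30, 10:30-11:30, 12:00-17:30 (subtract 6h to convert from UTC+6).
Grace in UTC: 09:00-17:00 (add 6h to convert from UTC-6).
Viktor in UTC: 07:00-08:30, 10:30-14:30, 17:00-18:00 (add 3h to convert from UTC-3).
Arjun in UTC: 07:30-16:30 (add 5h to convert from UTC-5).
Xiulan in UTC: 11:30-14:30, 15:30-16:30, 17:30-18:00 (add 5h to convert from UTC-5).
Divya in UTC: 12:30-14:00, 16:30-17:30 (add 6h to convert from UTC-6).
Ulla ∩ Grace: 09:00-09:30, 10:30-11:30, 12:00-17:00.
Ulla ∩ Grace ∩ Viktor: 10:30-11:30, 12:00-14:30.
Ulla ∩ Grace ∩ Viktor ∩ Arjun: 10:30-11:30, 12:00-14:30.
Ulla ∩ Grace ∩ Viktor ∩ Arjun ∩ Xiulan: 12:00-14:30.
Ulla ∩ Grace ∩ Viktor ∩ Arjun ∩ Xiulan ∩ Divya: 12:30-14:00.
The first common window of at least 90 minutes is 12:30-14:00, so the earliest start is 12:30.

12:30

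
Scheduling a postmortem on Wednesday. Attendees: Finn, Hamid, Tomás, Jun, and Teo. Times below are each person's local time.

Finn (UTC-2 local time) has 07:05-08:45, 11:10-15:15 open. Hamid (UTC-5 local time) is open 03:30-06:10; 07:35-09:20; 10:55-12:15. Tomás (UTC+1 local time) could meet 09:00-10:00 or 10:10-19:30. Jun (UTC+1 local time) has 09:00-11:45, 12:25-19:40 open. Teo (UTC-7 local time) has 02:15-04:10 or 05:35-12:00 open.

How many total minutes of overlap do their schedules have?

Finn in UTC: 09:05-10:45, 13:10-17:15 (add 2h to convert from UTC-2).
Hamid in UTC: 08:30-11:10, 12:35-14:20, 15:55-17:15 (add 5h to convert from UTC-5).
Tomás in UTC: 08:00-09:00, 09:10-18:30 (subtract 1h to convert from UTC+1).
Jun in UTC: 08:00-10:45, 11:25-18:40 (subtract 1h to convert from UTC+1).
Teo in UTC: 09:15-11:10, 12:35-19:00 (add 7h to convert from UTC-7).
Finn ∩ Hamid: 09:05-10:45, 13:10-14:20, 15:55-17:15.
Finn ∩ Hamid ∩ Tomás: 09:10-10:45, 13:10-14:20, 15:55-17:15.
Finn ∩ Hamid ∩ Tomás ∩ Jun: 09:10-10:45, 13:10-14:20, 15:55-17:15.
Finn ∩ Hamid ∩ Tomás ∩ Jun ∩ Teo: 09:15-10:45, 13:10-14:20, 15:55-17:15.
Summing the common windows: 90 + 70 + 80 = 240 minutes.

240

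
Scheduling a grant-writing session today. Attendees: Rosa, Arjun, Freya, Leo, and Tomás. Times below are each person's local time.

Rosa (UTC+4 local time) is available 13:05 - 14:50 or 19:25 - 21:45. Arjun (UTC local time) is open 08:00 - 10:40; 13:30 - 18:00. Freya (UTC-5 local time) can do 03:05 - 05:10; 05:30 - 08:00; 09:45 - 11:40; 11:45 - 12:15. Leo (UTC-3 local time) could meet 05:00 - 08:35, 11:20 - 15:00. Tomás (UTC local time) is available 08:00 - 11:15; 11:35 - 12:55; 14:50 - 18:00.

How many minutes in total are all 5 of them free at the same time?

Rosa in UTC: 09:05-10:50, 15:25-17:45 (subtract 4h to convert from UTC+4).
Arjun in UTC: 08:00-10:40, 13:30-18:00.
Freya in UTC: 08:05-10:10, 10:30-13:00, 14:45-16:40, 16:45-17:15 (add 5h to convert from UTC-5).
Leo in UTC: 08:00-11:35, 14:20-18:00 (add 3h to convert from UTC-3).
Tomás in UTC: 08:00-11:15, 11:35-12:55, 14:50-18:00.
Rosa ∩ Arjun: 09:05-10:40, 15:25-17:45.
Rosa ∩ Arjun ∩ Freya: 09:05-10:10, 10:30-10:40, 15:25-16:40, 16:45-17:15.
Rosa ∩ Arjun ∩ Freya ∩ Leo: 09:05-10:10, 10:30-10:40, 15:25-16:40, 16:45-17:15.
Rosa ∩ Arjun ∩ Freya ∩ Leo ∩ Tomás: 09:05-10:10, 10:30-10:40, 15:25-16:40, 16:45-17:15.
Summing the common windows: 65 + 10 + 75 + 30 = 180 minutes.

180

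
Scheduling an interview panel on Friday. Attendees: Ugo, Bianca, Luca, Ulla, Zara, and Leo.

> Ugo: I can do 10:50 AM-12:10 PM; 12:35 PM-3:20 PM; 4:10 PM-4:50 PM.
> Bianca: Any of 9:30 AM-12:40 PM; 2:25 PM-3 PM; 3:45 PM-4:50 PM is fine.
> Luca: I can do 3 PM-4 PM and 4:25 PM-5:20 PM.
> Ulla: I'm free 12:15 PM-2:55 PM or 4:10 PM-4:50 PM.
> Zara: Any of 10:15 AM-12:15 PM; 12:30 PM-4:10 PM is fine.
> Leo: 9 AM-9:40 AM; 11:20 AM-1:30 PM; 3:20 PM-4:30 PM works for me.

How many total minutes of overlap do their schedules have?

Ugo ∩ Bianca: 10:50-12:10, 12:35-12:40, 14:25-15:00, 16:10-16:50.
Ugo ∩ Bianca ∩ Luca: 16:25-16:50.
Ugo ∩ Bianca ∩ Luca ∩ Ulla: 16:25-16:50.
Ugo ∩ Bianca ∩ Luca ∩ Ulla ∩ Zara: ∅.
Ugo ∩ Bianca ∩ Luca ∩ Ulla ∩ Zara ∩ Leo: ∅.
There is no time when everyone is free.
There is no common window, so the total is 0 minutes.

0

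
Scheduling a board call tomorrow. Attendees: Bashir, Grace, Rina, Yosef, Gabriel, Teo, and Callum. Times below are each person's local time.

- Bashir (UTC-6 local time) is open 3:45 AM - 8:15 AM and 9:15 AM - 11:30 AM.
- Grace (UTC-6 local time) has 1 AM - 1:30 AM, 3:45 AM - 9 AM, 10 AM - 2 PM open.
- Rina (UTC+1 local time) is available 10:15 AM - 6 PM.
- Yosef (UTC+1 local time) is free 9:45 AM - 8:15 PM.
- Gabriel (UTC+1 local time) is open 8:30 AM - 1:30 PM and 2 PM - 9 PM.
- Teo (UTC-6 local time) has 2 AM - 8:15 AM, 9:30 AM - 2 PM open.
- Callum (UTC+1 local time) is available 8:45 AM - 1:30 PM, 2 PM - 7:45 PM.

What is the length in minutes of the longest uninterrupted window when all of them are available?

165

Bashir in UTC: 09:45-14:15, 15:15-17:30 (add 6h to convert from UTC-6).
Grace in UTC: 07:00-07:30, 09:45-15:00, 16:00-20:00 (add 6h to convert from UTC-6).
Rina in UTC: 09:15-17:00 (subtract 1h to convert from UTC+1).
Yosef in UTC: 08:45-19:15 (subtract 1h to convert from UTC+1).
Gabriel in UTC: 07:30-12:30, 13:00-20:00 (subtract 1h to convert from UTC+1).
Teo in UTC: 08:00-14:15, 15:30-20:00 (add 6h to convert from UTC-6).
Callum in UTC: 07:45-12:30, 13:00-18:45 (subtract 1h to convert from UTC+1).
Bashir ∩ Grace: 09:45-14:15, 16:00-17:30.
Bashir ∩ Grace ∩ Rina: 09:45-14:15, 16:00-17:00.
Bashir ∩ Grace ∩ Rina ∩ Yosef: 09:45-14:15, 16:00-17:00.
Bashir ∩ Grace ∩ Rina ∩ Yosef ∩ Gabriel: 09:45-12:30, 13:00-14:15, 16:00-17:00.
Bashir ∩ Grace ∩ Rina ∩ Yosef ∩ Gabriel ∩ Teo: 09:45-12:30, 13:00-14:15, 16:00-17:00.
Bashir ∩ Grace ∩ Rina ∩ Yosef ∩ Gabriel ∩ Teo ∩ Callum: 09:45-12:30, 13:00-14:15, 16:00-17:00.
Those are the intersection windows.
The longest is 09:45-12:30 at 165 minutes.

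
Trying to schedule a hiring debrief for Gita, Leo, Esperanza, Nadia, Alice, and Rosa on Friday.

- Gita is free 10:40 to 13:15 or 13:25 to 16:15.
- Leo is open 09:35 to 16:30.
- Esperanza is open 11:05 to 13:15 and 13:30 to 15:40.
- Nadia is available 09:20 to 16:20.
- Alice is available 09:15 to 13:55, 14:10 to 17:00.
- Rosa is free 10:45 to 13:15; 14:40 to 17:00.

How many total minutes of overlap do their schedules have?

190

Gita ∩ Leo: 10:40-13:15, 13:25-16:15.
Gita ∩ Leo ∩ Esperanza: 11:05-13:15, 13:30-15:40.
Gita ∩ Leo ∩ Esperanza ∩ Nadia: 11:05-13:15, 13:30-15:40.
Gita ∩ Leo ∩ Esperanza ∩ Nadia ∩ Alice: 11:05-13:15, 13:30-13:55, 14:10-15:40.
Gita ∩ Leo ∩ Esperanza ∩ Nadia ∩ Alice ∩ Rosa: 11:05-13:15, 14:40-15:40.
Summing the common windows: 130 + 60 = 190 minutes.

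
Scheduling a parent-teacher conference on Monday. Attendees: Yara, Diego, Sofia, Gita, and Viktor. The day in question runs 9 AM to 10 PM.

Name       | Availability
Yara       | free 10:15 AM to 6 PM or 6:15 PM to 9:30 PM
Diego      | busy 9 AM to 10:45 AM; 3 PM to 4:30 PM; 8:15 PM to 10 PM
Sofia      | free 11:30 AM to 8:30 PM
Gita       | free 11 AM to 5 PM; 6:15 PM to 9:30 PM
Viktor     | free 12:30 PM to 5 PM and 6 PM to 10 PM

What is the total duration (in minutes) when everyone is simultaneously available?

Yara free: 10:15-18:00, 18:15-21:30.
Diego free: 10:45-15:00, 16:30-20:15 (invert busy blocks within the working day).
Sofia free: 11:30-20:30.
Gita free: 11:00-17:00, 18:15-21:30.
Viktor free: 12:30-17:00, 18:00-22:00.
Yara ∩ Diego: 10:45-15:00, 16:30-18:00, 18:15-20:15.
Yara ∩ Diego ∩ Sofia: 11:30-15:00, 16:30-18:00, 18:15-20:15.
Yara ∩ Diego ∩ Sofia ∩ Gita: 11:30-15:00, 16:30-17:00, 18:15-20:15.
Yara ∩ Diego ∩ Sofia ∩ Gita ∩ Viktor: 12:30-15:00, 16:30-17:00, 18:15-20:15.
Summing the common windows: 150 + 30 + 120 = 300 minutes.

300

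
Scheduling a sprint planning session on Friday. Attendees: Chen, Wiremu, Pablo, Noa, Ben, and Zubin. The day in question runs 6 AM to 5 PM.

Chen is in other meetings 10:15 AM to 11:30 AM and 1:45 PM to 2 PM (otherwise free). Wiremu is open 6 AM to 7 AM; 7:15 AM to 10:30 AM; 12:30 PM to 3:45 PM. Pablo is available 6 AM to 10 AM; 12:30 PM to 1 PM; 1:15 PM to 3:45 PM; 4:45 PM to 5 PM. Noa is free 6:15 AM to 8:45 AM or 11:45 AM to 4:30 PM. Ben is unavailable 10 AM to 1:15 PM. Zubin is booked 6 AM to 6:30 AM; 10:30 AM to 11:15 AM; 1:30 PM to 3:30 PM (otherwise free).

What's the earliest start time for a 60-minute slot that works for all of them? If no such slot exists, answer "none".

Chen free: 06:00-10:15, 11:30-13:45, 14:00-17:00 (invert busy blocks within the working day).
Wiremu free: 06:00-07:00, 07:15-10:30, 12:30-15:45.
Pablo free: 06:00-10:00, 12:30-13:00, 13:15-15:45, 16:45-17:00.
Noa free: 06:15-08:45, 11:45-16:30.
Ben free: 06:00-10:00, 13:15-17:00 (invert busy blocks within the working day).
Zubin free: 06:30-10:30, 11:15-13:30, 15:30-17:00 (invert busy blocks within the working day).
Chen ∩ Wiremu: 06:00-07:00, 07:15-10:15, 12:30-13:45, 14:00-15:45.
Chen ∩ Wiremu ∩ Pablo: 06:00-07:00, 07:15-10:00, 12:30-13:00, 13:15-13:45, 14:00-15:45.
Chen ∩ Wiremu ∩ Pablo ∩ Noa: 06:15-07:00, 07:15-08:45, 12:30-13:00, 13:15-13:45, 14:00-15:45.
Chen ∩ Wiremu ∩ Pablo ∩ Noa ∩ Ben: 06:15-07:00, 07:15-08:45, 13:15-13:45, 14:00-15:45.
Chen ∩ Wiremu ∩ Pablo ∩ Noa ∩ Ben ∩ Zubin: 06:30-07:00, 07:15-08:45, 13:15-13:30, 15:30-15:45.
The first common window of at least 60 minutes is 07:15-08:45, so the earliest start is 07:15.

07:15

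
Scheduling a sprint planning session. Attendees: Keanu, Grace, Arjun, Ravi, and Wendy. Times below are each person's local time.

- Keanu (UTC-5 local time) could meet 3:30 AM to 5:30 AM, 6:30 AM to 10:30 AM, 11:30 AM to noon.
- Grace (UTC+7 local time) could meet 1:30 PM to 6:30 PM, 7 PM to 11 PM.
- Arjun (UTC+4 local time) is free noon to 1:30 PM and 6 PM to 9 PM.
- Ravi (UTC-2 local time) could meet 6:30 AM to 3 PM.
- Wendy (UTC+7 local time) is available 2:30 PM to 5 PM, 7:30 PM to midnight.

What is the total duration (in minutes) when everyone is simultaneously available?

Keanu in UTC: 08:30-10:30, 11:30-15:30, 16:30-17:00 (add 5h to convert from UTC-5).
Grace in UTC: 06:30-11:30, 12:00-16:00 (subtract 7h to convert from UTC+7).
Arjun in UTC: 08:00-09:30, 14:00-17:00 (subtract 4h to convert from UTC+4).
Ravi in UTC: 08:30-17:00 (add 2h to convert from UTC-2).
Wendy in UTC: 07:30-10:00, 12:30-17:00 (subtract 7h to convert from UTC+7).
Keanu ∩ Grace: 08:30-10:30, 12:00-15:30.
Keanu ∩ Grace ∩ Arjun: 08:30-09:30, 14:00-15:30.
Keanu ∩ Grace ∩ Arjun ∩ Ravi: 08:30-09:30, 14:00-15:30.
Keanu ∩ Grace ∩ Arjun ∩ Ravi ∩ Wendy: 08:30-09:30, 14:00-15:30.
Summing the common windows: 60 + 90 = 150 minutes.

150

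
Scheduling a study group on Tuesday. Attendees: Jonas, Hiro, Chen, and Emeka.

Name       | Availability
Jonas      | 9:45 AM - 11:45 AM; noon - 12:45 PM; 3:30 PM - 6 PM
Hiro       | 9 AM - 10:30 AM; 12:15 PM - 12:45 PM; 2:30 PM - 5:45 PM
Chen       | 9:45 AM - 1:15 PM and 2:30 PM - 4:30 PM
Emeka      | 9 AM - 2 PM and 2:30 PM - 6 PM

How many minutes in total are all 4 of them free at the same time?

135

Jonas ∩ Hiro: 09:45-10:30, 12:15-12:45, 15:30-17:45.
Jonas ∩ Hiro ∩ Chen: 09:45-10:30, 12:15-12:45, 15:30-16:30.
Jonas ∩ Hiro ∩ Chen ∩ Emeka: 09:45-10:30, 12:15-12:45, 15:30-16:30.
Those are the intersection windows.
Summing the common windows: 45 + 30 + 60 = 135 minutes.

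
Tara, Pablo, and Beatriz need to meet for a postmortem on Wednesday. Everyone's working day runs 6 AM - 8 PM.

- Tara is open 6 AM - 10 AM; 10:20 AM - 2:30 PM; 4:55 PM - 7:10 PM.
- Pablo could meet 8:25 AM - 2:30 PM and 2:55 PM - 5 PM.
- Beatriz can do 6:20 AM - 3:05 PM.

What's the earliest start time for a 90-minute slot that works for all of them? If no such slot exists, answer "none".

08:25

Tara ∩ Pablo: 08:25-10:00, 10:20-14:30, 16:55-17:00.
Tara ∩ Pablo ∩ Beatriz: 08:25-10:00, 10:20-14:30.
The first common window of at least 90 minutes is 08:25-10:00, so the earliest start is 08:25.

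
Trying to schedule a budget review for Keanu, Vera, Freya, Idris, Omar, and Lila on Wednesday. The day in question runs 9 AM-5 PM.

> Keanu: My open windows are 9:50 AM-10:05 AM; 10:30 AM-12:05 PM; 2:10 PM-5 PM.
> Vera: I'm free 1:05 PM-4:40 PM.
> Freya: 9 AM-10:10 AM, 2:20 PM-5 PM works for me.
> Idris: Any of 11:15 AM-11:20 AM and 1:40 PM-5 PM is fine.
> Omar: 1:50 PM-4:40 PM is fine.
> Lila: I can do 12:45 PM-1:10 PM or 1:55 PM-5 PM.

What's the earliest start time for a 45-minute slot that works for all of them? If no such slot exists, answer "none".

14:20

Keanu ∩ Vera: 14:10-16:40.
Keanu ∩ Vera ∩ Freya: 14:20-16:40.
Keanu ∩ Vera ∩ Freya ∩ Idris: 14:20-16:40.
Keanu ∩ Vera ∩ Freya ∩ Idris ∩ Omar: 14:20-16:40.
Keanu ∩ Vera ∩ Freya ∩ Idris ∩ Omar ∩ Lila: 14:20-16:40.
Those are the intersection windows.
The first common window of at least 45 minutes is 14:20-16:40, so the earliest start is 14:20.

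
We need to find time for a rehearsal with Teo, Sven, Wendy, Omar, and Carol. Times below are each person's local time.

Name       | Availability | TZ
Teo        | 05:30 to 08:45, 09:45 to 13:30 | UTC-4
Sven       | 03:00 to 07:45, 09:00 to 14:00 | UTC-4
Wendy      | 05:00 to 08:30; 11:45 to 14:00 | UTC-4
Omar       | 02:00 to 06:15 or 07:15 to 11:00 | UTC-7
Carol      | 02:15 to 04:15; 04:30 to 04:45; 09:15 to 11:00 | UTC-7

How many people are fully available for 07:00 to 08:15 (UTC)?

1

Teo in UTC: 09:30-12:45, 13:45-17:30 (add 4h to convert from UTC-4).
Sven in UTC: 07:00-11:45, 13:00-18:00 (add 4h to convert from UTC-4).
Wendy in UTC: 09:00-12:30, 15:45-18:00 (add 4h to convert from UTC-4).
Omar in UTC: 09:00-13:15, 14:15-18:00 (add 7h to convert from UTC-7).
Carol in UTC: 09:15-11:15, 11:30-11:45, 16:15-18:00 (add 7h to convert from UTC-7).
Sven can make the full 07:00-08:15 slot — that's 1.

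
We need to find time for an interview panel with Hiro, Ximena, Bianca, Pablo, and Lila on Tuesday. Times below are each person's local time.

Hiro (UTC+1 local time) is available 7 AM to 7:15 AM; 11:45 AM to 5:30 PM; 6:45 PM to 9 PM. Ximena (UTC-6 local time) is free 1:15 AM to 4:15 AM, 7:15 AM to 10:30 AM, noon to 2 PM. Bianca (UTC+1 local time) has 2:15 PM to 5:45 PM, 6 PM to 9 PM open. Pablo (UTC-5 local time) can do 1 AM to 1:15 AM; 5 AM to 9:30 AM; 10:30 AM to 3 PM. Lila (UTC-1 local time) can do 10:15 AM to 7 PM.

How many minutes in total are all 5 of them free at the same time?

255

Hiro in UTC: 06:00-06:15, 10:45-16:30, 17:45-20:00 (subtract 1h to convert from UTC+1).
Ximena in UTC: 07:15-10:15, 13:15-16:30, 18:00-20:00 (add 6h to convert from UTC-6).
Bianca in UTC: 13:15-16:45, 17:00-20:00 (subtract 1h to convert from UTC+1).
Pablo in UTC: 06:00-06:15, 10:00-14:30, 15:30-20:00 (add 5h to convert from UTC-5).
Lila in UTC: 11:15-20:00 (add 1h to convert from UTC-1).
Hiro ∩ Ximena: 13:15-16:30, 18:00-20:00.
Hiro ∩ Ximena ∩ Bianca: 13:15-16:30, 18:00-20:00.
Hiro ∩ Ximena ∩ Bianca ∩ Pablo: 13:15-14:30, 15:30-16:30, 18:00-20:00.
Hiro ∩ Ximena ∩ Bianca ∩ Pablo ∩ Lila: 13:15-14:30, 15:30-16:30, 18:00-20:00.
Summing the common windows: 75 + 60 + 120 = 255 minutes.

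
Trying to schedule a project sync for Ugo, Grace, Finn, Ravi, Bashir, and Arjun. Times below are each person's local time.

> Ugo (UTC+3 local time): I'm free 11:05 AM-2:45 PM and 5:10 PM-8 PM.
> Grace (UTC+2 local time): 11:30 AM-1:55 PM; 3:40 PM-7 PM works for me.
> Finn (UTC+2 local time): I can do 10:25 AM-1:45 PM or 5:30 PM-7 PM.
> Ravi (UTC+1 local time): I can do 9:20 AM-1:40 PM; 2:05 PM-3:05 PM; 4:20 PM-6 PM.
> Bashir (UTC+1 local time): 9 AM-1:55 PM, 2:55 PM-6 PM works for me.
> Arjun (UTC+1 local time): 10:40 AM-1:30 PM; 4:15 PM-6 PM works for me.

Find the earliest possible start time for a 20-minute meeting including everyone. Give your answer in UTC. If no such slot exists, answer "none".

09:40

Ugo in UTC: 08:05-11:45, 14:10-17:00 (subtract 3h to convert from UTC+3).
Grace in UTC: 09:30-11:55, 13:40-17:00 (subtract 2h to convert from UTC+2).
Finn in UTC: 08:25-11:45, 15:30-17:00 (subtract 2h to convert from UTC+2).
Ravi in UTC: 08:20-12:40, 13:05-14:05, 15:20-17:00 (subtract 1h to convert from UTC+1).
Bashir in UTC: 08:00-12:55, 13:55-17:00 (subtract 1h to convert from UTC+1).
Arjun in UTC: 09:40-12:30, 15:15-17:00 (subtract 1h to convert from UTC+1).
Ugo ∩ Grace: 09:30-11:45, 14:10-17:00.
Ugo ∩ Grace ∩ Finn: 09:30-11:45, 15:30-17:00.
Ugo ∩ Grace ∩ Finn ∩ Ravi: 09:30-11:45, 15:30-17:00.
Ugo ∩ Grace ∩ Finn ∩ Ravi ∩ Bashir: 09:30-11:45, 15:30-17:00.
Ugo ∩ Grace ∩ Finn ∩ Ravi ∩ Bashir ∩ Arjun: 09:40-11:45, 15:30-17:00.
The first common window of at least 20 minutes is 09:40-11:45, so the earliest start is 09:40.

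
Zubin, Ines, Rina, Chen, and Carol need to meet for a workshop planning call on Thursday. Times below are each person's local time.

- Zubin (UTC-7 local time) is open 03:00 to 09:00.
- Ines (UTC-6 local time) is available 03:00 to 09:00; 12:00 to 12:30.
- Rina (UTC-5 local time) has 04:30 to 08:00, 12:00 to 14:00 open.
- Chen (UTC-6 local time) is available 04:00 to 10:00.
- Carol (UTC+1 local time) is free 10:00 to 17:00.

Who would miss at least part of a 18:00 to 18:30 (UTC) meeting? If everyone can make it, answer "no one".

Carol, Chen, Zubin

Zubin in UTC: 10:00-16:00 (add 7h to convert from UTC-7).
Ines in UTC: 09:00-15:00, 18:00-18:30 (add 6h to convert from UTC-6).
Rina in UTC: 09:30-13:00, 17:00-19:00 (add 5h to convert from UTC-5).
Chen in UTC: 10:00-16:00 (add 6h to convert from UTC-6).
Carol in UTC: 09:00-16:00 (subtract 1h to convert from UTC+1).
Zubin: not fully free for 18:00-18:30. Ines: free for 18:00-18:30. Rina: free for 18:00-18:30. Chen: not fully free for 18:00-18:30. Carol: not fully free for 18:00-18:30.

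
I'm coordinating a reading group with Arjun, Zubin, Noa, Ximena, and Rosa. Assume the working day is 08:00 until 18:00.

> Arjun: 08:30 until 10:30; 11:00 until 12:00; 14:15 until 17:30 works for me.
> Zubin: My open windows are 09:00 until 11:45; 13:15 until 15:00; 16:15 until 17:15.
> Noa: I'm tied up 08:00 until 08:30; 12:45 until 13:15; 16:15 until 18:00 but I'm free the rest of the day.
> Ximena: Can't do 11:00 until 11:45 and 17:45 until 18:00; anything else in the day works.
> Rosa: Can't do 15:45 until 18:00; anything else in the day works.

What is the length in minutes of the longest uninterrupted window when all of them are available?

90

Arjun free: 08:30-10:30, 11:00-12:00, 14:15-17:30.
Zubin free: 09:00-11:45, 13:15-15:00, 16:15-17:15.
Noa free: 08:30-12:45, 13:15-16:15 (invert busy blocks within the working day).
Ximena free: 08:00-11:00, 11:45-17:45 (invert busy blocks within the working day).
Rosa free: 08:00-15:45 (invert busy blocks within the working day).
Arjun ∩ Zubin: 09:00-10:30, 11:00-11:45, 14:15-15:00, 16:15-17:15.
Arjun ∩ Zubin ∩ Noa: 09:00-10:30, 11:00-11:45, 14:15-15:00.
Arjun ∩ Zubin ∩ Noa ∩ Ximena: 09:00-10:30, 14:15-15:00.
Arjun ∩ Zubin ∩ Noa ∩ Ximena ∩ Rosa: 09:00-10:30, 14:15-15:00.
So the common availability across everyone is 09:00-10:30, 14:15-15:00.
The longest is 09:00-10:30 at 90 minutes.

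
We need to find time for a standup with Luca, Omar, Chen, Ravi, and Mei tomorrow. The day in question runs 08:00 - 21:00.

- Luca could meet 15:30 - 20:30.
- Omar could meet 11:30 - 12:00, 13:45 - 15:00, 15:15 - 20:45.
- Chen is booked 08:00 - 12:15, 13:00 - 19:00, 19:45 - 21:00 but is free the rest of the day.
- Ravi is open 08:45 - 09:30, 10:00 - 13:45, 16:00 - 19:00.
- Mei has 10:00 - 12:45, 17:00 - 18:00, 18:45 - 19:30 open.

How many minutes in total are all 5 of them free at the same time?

0

Luca free: 15:30-20:30.
Omar free: 11:30-12:00, 13:45-15:00, 15:15-20:45.
Chen free: 12:15-13:00, 19:00-19:45 (invert busy blocks within the working day).
Ravi free: 08:45-09:30, 10:00-13:45, 16:00-19:00.
Mei free: 10:00-12:45, 17:00-18:00, 18:45-19:30.
Luca ∩ Omar: 15:30-20:30.
Luca ∩ Omar ∩ Chen: 19:00-19:45.
Luca ∩ Omar ∩ Chen ∩ Ravi: ∅.
Luca ∩ Omar ∩ Chen ∩ Ravi ∩ Mei: ∅.
There is no time when everyone is free.
There is no common window, so the total is 0 minutes.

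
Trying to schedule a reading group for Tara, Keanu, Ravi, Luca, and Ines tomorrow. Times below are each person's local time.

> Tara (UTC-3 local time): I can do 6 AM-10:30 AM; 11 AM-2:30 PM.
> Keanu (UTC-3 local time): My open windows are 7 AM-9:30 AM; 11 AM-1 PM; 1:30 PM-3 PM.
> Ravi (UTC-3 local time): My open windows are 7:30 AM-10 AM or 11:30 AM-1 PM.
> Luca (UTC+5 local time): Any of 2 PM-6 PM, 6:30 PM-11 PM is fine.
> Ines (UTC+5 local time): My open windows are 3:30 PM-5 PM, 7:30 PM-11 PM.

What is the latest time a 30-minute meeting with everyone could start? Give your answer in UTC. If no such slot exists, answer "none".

Tara in UTC: 09:00-13:30, 14:00-17:30 (add 3h to convert from UTC-3).
Keanu in UTC: 10:00-12:30, 14:00-16:00, 16:30-18:00 (add 3h to convert from UTC-3).
Ravi in UTC: 10:30-13:00, 14:30-16:00 (add 3h to convert from UTC-3).
Luca in UTC: 09:00-13:00, 13:30-18:00 (subtract 5h to convert from UTC+5).
Ines in UTC: 10:30-12:00, 14:30-18:00 (subtract 5h to convert from UTC+5).
Tara ∩ Keanu: 10:00-12:30, 14:00-16:00, 16:30-17:30.
Tara ∩ Keanu ∩ Ravi: 10:30-12:30, 14:30-16:00.
Tara ∩ Keanu ∩ Ravi ∩ Luca: 10:30-12:30, 14:30-16:00.
Tara ∩ Keanu ∩ Ravi ∩ Luca ∩ Ines: 10:30-12:00, 14:30-16:00.
The last common window of at least 30 minutes is 14:30-16:00; a 30-minute meeting can start as late as 15:30 and still end by 16:00.

15:30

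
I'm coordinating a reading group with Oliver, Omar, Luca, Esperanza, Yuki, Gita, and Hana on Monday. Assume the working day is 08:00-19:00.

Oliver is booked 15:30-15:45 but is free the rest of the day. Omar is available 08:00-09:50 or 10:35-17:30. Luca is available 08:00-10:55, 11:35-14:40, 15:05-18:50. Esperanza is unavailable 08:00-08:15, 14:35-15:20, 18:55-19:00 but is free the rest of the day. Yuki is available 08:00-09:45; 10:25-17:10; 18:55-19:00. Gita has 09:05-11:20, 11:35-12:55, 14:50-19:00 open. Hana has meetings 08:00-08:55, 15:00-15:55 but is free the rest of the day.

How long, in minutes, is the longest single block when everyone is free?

80

Oliver free: 08:00-15:30, 15:45-19:00 (invert busy blocks within the working day).
Omar free: 08:00-09:50, 10:35-17:30.
Luca free: 08:00-10:55, 11:35-14:40, 15:05-18:50.
Esperanza free: 08:15-14:35, 15:20-18:55 (invert busy blocks within the working day).
Yuki free: 08:00-09:45, 10:25-17:10, 18:55-19:00.
Gita free: 09:05-11:20, 11:35-12:55, 14:50-19:00.
Hana free: 08:55-15:00, 15:55-19:00 (invert busy blocks within the working day).
Oliver ∩ Omar: 08:00-09:50, 10:35-15:30, 15:45-17:30.
Oliver ∩ Omar ∩ Luca: 08:00-09:50, 10:35-10:55, 11:35-14:40, 15:05-15:30, 15:45-17:30.
Oliver ∩ Omar ∩ Luca ∩ Esperanza: 08:15-09:50, 10:35-10:55, 11:35-14:35, 15:20-15:30, 15:45-17:30.
Oliver ∩ Omar ∩ Luca ∩ Esperanza ∩ Yuki: 08:15-09:45, 10:35-10:55, 11:35-14:35, 15:20-15:30, 15:45-17:10.
Oliver ∩ Omar ∩ Luca ∩ Esperanza ∩ Yuki ∩ Gita: 09:05-09:45, 10:35-10:55, 11:35-12:55, 15:20-15:30, 15:45-17:10.
Oliver ∩ Omar ∩ Luca ∩ Esperanza ∩ Yuki ∩ Gita ∩ Hana: 09:05-09:45, 10:35-10:55, 11:35-12:55, 15:55-17:10.
So the common availability across everyone is 09:05-09:45, 10:35-10:55, 11:35-12:55, 15:55-17:10.
The longest is 11:35-12:55 at 80 minutes.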